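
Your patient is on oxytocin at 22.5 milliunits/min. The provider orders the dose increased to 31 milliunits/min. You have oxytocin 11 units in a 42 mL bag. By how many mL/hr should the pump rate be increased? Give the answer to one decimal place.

1.9 mL/hr

At the current dose:
22.5 milliunits/min × 60 min/hr = 1350 milliunits/hr
Concentration = 11 units ÷ 42 mL = 0.2619048 units/mL = 261.9048 milliunits/mL
Rate = 1350 milliunits/hr ÷ 261.9048 milliunits/mL = 5.154545 mL/hr
At the new dose:
31 milliunits/min × 60 min/hr = 1860 milliunits/hr
Rate = 1860 milliunits/hr ÷ 261.9048 milliunits/mL = 7.101818 mL/hr
Change = 7.101818 − 5.154545 = 1.947273 mL/hr → 1.947273 mL/hr increase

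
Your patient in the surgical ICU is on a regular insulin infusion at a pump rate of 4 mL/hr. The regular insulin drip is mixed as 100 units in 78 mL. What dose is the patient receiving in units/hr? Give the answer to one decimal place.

Concentration = 100 units ÷ 78 mL = 1.282051 units/mL
Drug rate = 4 mL/hr × 1.282051 units/mL = 5.128205 units/hr

5.1 units/hr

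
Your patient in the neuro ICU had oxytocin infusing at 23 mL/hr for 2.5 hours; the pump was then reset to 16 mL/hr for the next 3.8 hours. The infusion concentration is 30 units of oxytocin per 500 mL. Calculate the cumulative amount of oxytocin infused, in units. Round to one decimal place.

7.1 units

Concentration = 30 units ÷ 500 mL = 0.06 units/mL
Stage 1: 23 mL/hr × 2.5 hr = 57.5 mL → 57.5 mL × 0.06 units/mL = 3.45 units
Stage 2: 16 mL/hr × 3.8 hr = 60.8 mL → 60.8 mL × 0.06 units/mL = 3.648 units
Total = 3.45 + 3.648 = 7.098 units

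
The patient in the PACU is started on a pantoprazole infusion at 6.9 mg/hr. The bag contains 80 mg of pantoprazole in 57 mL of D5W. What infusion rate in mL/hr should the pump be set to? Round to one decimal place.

Concentration = 80 mg ÷ 57 mL = 1.403509 mg/mL
Rate = 6.9 mg/hr ÷ 1.403509 mg/mL = 4.91625 mL/hr

4.9 mL/hr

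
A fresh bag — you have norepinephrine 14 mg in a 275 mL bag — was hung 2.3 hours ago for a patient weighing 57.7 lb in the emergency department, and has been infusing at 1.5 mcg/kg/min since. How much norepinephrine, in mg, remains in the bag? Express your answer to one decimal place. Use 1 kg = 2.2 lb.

8.6 mg

Weight = 57.7 lb ÷ 2.2 lb/kg = 26.22727 kg
Dose = 1.5 mcg/kg/min × 26.22727 kg = 39.34091 mcg/min
39.34091 mcg/min × 60 min/hr = 2360.455 mcg/hr
Concentration = 14 mg ÷ 275 mL = 0.05090909 mg/mL = 50.90909 mcg/mL
Rate = 2360.455 mcg/hr ÷ 50.90909 mcg/mL = 46.36607 mL/hr
Volume infused = 46.36607 mL/hr × 2.3 hr = 106.642 mL
Volume remaining = 275 − 106.642 = 168.358 mL
Drug remaining = 168.358 mL × 50.90909 mcg/mL = 8570.955 mcg = 8.570955 mg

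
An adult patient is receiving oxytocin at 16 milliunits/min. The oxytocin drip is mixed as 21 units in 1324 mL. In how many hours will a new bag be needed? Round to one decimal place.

16 milliunits/min × 60 min/hr = 960 milliunits/hr
Concentration = 21 units ÷ 1324 mL = 0.01586103 units/mL = 15.86103 milliunits/mL
Rate = 960 milliunits/hr ÷ 15.86103 milliunits/mL = 60.52571 mL/hr
Duration = 1324 mL ÷ 60.52571 mL/hr = 21.875 hr

21.9 hours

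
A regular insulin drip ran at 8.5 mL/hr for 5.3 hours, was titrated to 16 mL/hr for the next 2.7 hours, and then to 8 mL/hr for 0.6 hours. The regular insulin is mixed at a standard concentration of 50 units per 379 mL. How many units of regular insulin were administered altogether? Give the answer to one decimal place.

Concentration = 50 units ÷ 379 mL = 0.1319261 units/mL
Stage 1: 8.5 mL/hr × 5.3 hr = 45.05 mL → 45.05 mL × 0.1319261 units/mL = 5.943272 units
Stage 2: 16 mL/hr × 2.7 hr = 43.2 mL → 43.2 mL × 0.1319261 units/mL = 5.699208 units
Stage 3: 8 mL/hr × 0.6 hr = 4.8 mL → 4.8 mL × 0.1319261 units/mL = 0.6332454 units
Total = 5.943272 + 5.699208 + 0.6332454 = 12.27573 units

12.3 units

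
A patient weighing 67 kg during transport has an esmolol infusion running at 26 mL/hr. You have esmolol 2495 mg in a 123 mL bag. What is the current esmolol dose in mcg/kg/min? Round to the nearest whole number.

Concentration = 2495 mg ÷ 123 mL = 20.28455 mg/mL = 20284.55 mcg/mL
Drug rate = 26 mL/hr × 20284.55 mcg/mL = 527398.4 mcg/hr
527398.4 mcg/hr ÷ 60 min/hr = 8789.973 mcg/min
8789.973 mcg/min ÷ 67 kg = 131.1936 mcg/kg/min

131 mcg/kg/min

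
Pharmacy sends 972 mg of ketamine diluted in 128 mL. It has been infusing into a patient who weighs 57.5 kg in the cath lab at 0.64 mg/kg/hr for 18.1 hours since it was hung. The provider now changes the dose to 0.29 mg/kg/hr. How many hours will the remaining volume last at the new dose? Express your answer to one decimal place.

Initial rate:
Dose = 0.64 mg/kg/hr × 57.5 kg = 36.8 mg/hr
Concentration = 972 mg ÷ 128 mL = 7.59375 mg/mL
Rate = 36.8 mg/hr ÷ 7.59375 mg/mL = 4.846091 mL/hr
Volume infused so far = 4.846091 mL/hr × 18.1 hr = 87.71424 mL
Volume remaining = 128 − 87.71424 = 40.28576 mL
New rate:
Dose = 0.29 mg/kg/hr × 57.5 kg = 16.675 mg/hr
Rate = 16.675 mg/hr ÷ 7.59375 mg/mL = 2.195885 mL/hr
Time remaining = 40.28576 mL ÷ 2.195885 mL/hr = 18.34603 hr

18.3 hours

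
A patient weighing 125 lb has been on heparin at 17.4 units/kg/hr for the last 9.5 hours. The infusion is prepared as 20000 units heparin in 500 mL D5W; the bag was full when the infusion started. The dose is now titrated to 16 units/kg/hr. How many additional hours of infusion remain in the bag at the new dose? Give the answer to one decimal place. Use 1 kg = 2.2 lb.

Initial rate:
Weight = 125 lb ÷ 2.2 lb/kg = 56.81818 kg
Dose = 17.4 units/kg/hr × 56.81818 kg = 988.6364 units/hr
Concentration = 20000 units ÷ 500 mL = 40 units/mL
Rate = 988.6364 units/hr ÷ 40 units/mL = 24.71591 mL/hr
Volume infused so far = 24.71591 mL/hr × 9.5 hr = 234.8011 mL
Volume remaining = 500 − 234.8011 = 265.1989 mL
New rate:
Dose = 16 units/kg/hr × 56.81818 kg = 909.0909 units/hr
Rate = 909.0909 units/hr ÷ 40 units/mL = 22.72727 mL/hr
Time remaining = 265.1989 mL ÷ 22.72727 mL/hr = 11.66875 hr

11.7 hours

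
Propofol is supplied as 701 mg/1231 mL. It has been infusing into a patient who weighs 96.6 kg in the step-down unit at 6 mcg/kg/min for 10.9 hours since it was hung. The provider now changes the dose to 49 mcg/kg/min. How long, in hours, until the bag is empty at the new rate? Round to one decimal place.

1.1 hours

Initial rate:
Dose = 6 mcg/kg/min × 96.6 kg = 579.6 mcg/min
579.6 mcg/min × 60 min/hr = 34776 mcg/hr
Concentration = 701 mg ÷ 1231 mL = 0.5694557 mg/mL = 569.4557 mcg/mL
Rate = 34776 mcg/hr ÷ 569.4557 mcg/mL = 61.06884 mL/hr
Volume infused so far = 61.06884 mL/hr × 10.9 hr = 665.6503 mL
Volume remaining = 1231 − 665.6503 = 565.3497 mL
New rate:
Dose = 49 mcg/kg/min × 96.6 kg = 4733.4 mcg/min
4733.4 mcg/min × 60 min/hr = 284004 mcg/hr
Rate = 284004 mcg/hr ÷ 569.4557 mcg/mL = 498.7289 mL/hr
Time remaining = 565.3497 mL ÷ 498.7289 mL/hr = 1.133581 hr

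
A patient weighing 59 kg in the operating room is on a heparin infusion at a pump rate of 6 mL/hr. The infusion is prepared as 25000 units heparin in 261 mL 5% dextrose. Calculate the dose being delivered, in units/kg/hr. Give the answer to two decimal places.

Concentration = 25000 units ÷ 261 mL = 95.78544 units/mL
Drug rate = 6 mL/hr × 95.78544 units/mL = 574.7126 units/hr
574.7126 units/hr ÷ 59 kg = 9.740892 units/kg/hr

9.74 units/kg/hr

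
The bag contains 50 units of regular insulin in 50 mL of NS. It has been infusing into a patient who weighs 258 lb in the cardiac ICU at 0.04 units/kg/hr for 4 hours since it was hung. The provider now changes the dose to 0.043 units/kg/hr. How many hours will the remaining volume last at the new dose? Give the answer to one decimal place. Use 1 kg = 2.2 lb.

6.2 hours

Initial rate:
Weight = 258 lb ÷ 2.2 lb/kg = 117.2727 kg
Dose = 0.04 units/kg/hr × 117.2727 kg = 4.690909 units/hr
Concentration = 50 units ÷ 50 mL = 1 units/mL
Rate = 4.690909 units/hr ÷ 1 units/mL = 4.690909 mL/hr
Volume infused so far = 4.690909 mL/hr × 4 hr = 18.76364 mL
Volume remaining = 50 − 18.76364 = 31.23636 mL
New rate:
Dose = 0.043 units/kg/hr × 117.2727 kg = 5.042727 units/hr
Rate = 5.042727 units/hr ÷ 1 units/mL = 5.042727 mL/hr
Time remaining = 31.23636 mL ÷ 5.042727 mL/hr = 6.194339 hr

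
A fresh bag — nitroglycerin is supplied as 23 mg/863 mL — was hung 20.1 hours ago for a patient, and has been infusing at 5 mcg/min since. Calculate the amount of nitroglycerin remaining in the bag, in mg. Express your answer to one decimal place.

5 mcg/min × 60 min/hr = 300 mcg/hr
Concentration = 23 mg ÷ 863 mL = 0.02665122 mg/mL = 26.65122 mcg/mL
Rate = 300 mcg/hr ÷ 26.65122 mcg/mL = 11.25652 mL/hr
Volume infused = 11.25652 mL/hr × 20.1 hr = 226.2561 mL
Volume remaining = 863 − 226.2561 = 636.7439 mL
Drug remaining = 636.7439 mL × 26.65122 mcg/mL = 16970 mcg = 16.97 mg

17.0 mg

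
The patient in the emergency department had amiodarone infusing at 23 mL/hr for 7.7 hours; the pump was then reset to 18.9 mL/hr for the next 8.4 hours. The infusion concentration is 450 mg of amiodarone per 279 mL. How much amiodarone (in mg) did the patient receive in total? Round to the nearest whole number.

Concentration = 450 mg ÷ 279 mL = 1.612903 mg/mL
Stage 1: 23 mL/hr × 7.7 hr = 177.1 mL → 177.1 mL × 1.612903 mg/mL = 285.6452 mg
Stage 2: 18.9 mL/hr × 8.4 hr = 158.76 mL → 158.76 mL × 1.612903 mg/mL = 256.0645 mg
Total = 285.6452 + 256.0645 = 541.7097 mg

542 mg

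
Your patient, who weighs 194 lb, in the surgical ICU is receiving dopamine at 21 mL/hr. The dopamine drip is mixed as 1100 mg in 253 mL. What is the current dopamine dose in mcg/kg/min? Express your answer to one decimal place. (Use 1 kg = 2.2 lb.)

17.3 mcg/kg/min

Weight = 194 lb ÷ 2.2 lb/kg = 88.18182 kg
Concentration = 1100 mg ÷ 253 mL = 4.347826 mg/mL = 4347.826 mcg/mL
Drug rate = 21 mL/hr × 4347.826 mcg/mL = 91304.35 mcg/hr
91304.35 mcg/hr ÷ 60 min/hr = 1521.739 mcg/min
1521.739 mcg/min ÷ 88.18182 kg = 17.25684 mcg/kg/min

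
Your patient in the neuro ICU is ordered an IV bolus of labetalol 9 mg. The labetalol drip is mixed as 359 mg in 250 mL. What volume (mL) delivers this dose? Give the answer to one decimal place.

Concentration = 359 mg ÷ 250 mL = 1.436 mg/mL
Volume = 9 mg ÷ 1.436 mg/mL = 6.267409 mL

6.3 mL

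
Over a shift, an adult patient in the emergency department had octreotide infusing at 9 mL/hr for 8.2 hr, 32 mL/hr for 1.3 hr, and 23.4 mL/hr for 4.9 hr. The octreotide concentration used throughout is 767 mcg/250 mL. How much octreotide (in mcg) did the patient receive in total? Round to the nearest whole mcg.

706 mcg

Concentration = 767 mcg ÷ 250 mL = 3.068 mcg/mL
Stage 1: 9 mL/hr × 8.2 hr = 73.8 mL → 73.8 mL × 3.068 mcg/mL = 226.4184 mcg
Stage 2: 32 mL/hr × 1.3 hr = 41.6 mL → 41.6 mL × 3.068 mcg/mL = 127.6288 mcg
Stage 3: 23.4 mL/hr × 4.9 hr = 114.66 mL → 114.66 mL × 3.068 mcg/mL = 351.7769 mcg
Total = 226.4184 + 127.6288 + 351.7769 = 705.8241 mcg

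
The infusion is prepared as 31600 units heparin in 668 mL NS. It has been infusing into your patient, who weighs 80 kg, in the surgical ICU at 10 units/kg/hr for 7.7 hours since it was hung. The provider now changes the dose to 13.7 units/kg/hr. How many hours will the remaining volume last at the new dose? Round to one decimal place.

23.2 hours

Initial rate:
Dose = 10 units/kg/hr × 80 kg = 800 units/hr
Concentration = 31600 units ÷ 668 mL = 47.30539 units/mL
Rate = 800 units/hr ÷ 47.30539 units/mL = 16.91139 mL/hr
Volume infused so far = 16.91139 mL/hr × 7.7 hr = 130.2177 mL
Volume remaining = 668 − 130.2177 = 537.7823 mL
New rate:
Dose = 13.7 units/kg/hr × 80 kg = 1096 units/hr
Rate = 1096 units/hr ÷ 47.30539 units/mL = 23.16861 mL/hr
Time remaining = 537.7823 mL ÷ 23.16861 mL/hr = 23.21168 hr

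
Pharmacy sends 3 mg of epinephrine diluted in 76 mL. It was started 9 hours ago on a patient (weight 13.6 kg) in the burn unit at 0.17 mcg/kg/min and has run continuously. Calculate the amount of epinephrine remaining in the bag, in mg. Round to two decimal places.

1.75 mg

Dose = 0.17 mcg/kg/min × 13.6 kg = 2.312 mcg/min
2.312 mcg/min × 60 min/hr = 138.72 mcg/hr
Concentration = 3 mg ÷ 76 mL = 0.03947368 mg/mL = 39.47368 mcg/mL
Rate = 138.72 mcg/hr ÷ 39.47368 mcg/mL = 3.51424 mL/hr
Volume infused = 3.51424 mL/hr × 9 hr = 31.62816 mL
Volume remaining = 76 − 31.62816 = 44.37184 mL
Drug remaining = 44.37184 mL × 39.47368 mcg/mL = 1751.52 mcg = 1.75152 mg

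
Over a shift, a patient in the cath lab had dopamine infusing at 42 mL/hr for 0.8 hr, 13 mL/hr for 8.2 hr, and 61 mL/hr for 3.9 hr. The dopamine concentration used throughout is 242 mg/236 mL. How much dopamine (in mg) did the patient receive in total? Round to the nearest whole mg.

388 mg

Concentration = 242 mg ÷ 236 mL = 1.025424 mg/mL
Stage 1: 42 mL/hr × 0.8 hr = 33.6 mL → 33.6 mL × 1.025424 mg/mL = 34.45424 mg
Stage 2: 13 mL/hr × 8.2 hr = 106.6 mL → 106.6 mL × 1.025424 mg/mL = 109.3102 mg
Stage 3: 61 mL/hr × 3.9 hr = 237.9 mL → 237.9 mL × 1.025424 mg/mL = 243.9483 mg
Total = 34.45424 + 109.3102 + 243.9483 = 387.7127 mg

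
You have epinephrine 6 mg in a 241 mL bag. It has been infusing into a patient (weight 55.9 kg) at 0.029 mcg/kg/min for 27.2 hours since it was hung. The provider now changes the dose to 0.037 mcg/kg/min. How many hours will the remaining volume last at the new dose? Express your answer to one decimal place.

27.0 hours

Initial rate:
Dose = 0.029 mcg/kg/min × 55.9 kg = 1.6211 mcg/min
1.6211 mcg/min × 60 min/hr = 97.266 mcg/hr
Concentration = 6 mg ÷ 241 mL = 0.02489627 mg/mL = 24.89627 mcg/mL
Rate = 97.266 mcg/hr ÷ 24.89627 mcg/mL = 3.906851 mL/hr
Volume infused so far = 3.906851 mL/hr × 27.2 hr = 106.2663 mL
Volume remaining = 241 − 106.2663 = 134.7337 mL
New rate:
Dose = 0.037 mcg/kg/min × 55.9 kg = 2.0683 mcg/min
2.0683 mcg/min × 60 min/hr = 124.098 mcg/hr
Rate = 124.098 mcg/hr ÷ 24.89627 mcg/mL = 4.984603 mL/hr
Time remaining = 134.7337 mL ÷ 4.984603 mL/hr = 27.02997 hr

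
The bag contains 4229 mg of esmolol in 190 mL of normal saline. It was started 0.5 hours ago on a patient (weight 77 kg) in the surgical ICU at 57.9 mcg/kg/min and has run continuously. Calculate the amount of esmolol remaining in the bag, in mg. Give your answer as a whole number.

4095 mg

Dose = 57.9 mcg/kg/min × 77 kg = 4458.3 mcg/min
4458.3 mcg/min × 60 min/hr = 267498 mcg/hr
Concentration = 4229 mg ÷ 190 mL = 22.25789 mg/mL = 22257.89 mcg/mL
Rate = 267498 mcg/hr ÷ 22257.89 mcg/mL = 12.01812 mL/hr
Volume infused = 12.01812 mL/hr × 0.5 hr = 6.009059 mL
Volume remaining = 190 − 6.009059 = 183.9909 mL
Drug remaining = 183.9909 mL × 22257.89 mcg/mL = 4095251 mcg = 4095.251 mg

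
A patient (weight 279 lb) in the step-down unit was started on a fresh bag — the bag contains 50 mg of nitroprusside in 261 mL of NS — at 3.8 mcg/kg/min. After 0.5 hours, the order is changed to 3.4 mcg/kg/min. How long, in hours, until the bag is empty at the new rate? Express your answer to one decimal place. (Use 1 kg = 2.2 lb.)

1.4 hours

Initial rate:
Weight = 279 lb ÷ 2.2 lb/kg = 126.8182 kg
Dose = 3.8 mcg/kg/min × 126.8182 kg = 481.9091 mcg/min
481.9091 mcg/min × 60 min/hr = 28914.55 mcg/hr
Concentration = 50 mg ÷ 261 mL = 0.1915709 mg/mL = 191.5709 mcg/mL
Rate = 28914.55 mcg/hr ÷ 191.5709 mcg/mL = 150.9339 mL/hr
Volume infused so far = 150.9339 mL/hr × 0.5 hr = 75.46696 mL
Volume remaining = 261 − 75.46696 = 185.533 mL
New rate:
Dose = 3.4 mcg/kg/min × 126.8182 kg = 431.1818 mcg/min
431.1818 mcg/min × 60 min/hr = 25870.91 mcg/hr
Rate = 25870.91 mcg/hr ÷ 191.5709 mcg/mL = 135.0461 mL/hr
Time remaining = 185.533 mL ÷ 135.0461 mL/hr = 1.373849 hr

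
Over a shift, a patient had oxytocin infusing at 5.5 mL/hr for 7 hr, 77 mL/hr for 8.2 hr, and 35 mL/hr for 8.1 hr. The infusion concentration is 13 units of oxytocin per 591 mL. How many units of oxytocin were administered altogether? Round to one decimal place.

21.0 units

Concentration = 13 units ÷ 591 mL = 0.02199662 units/mL
Stage 1: 5.5 mL/hr × 7 hr = 38.5 mL → 38.5 mL × 0.02199662 units/mL = 0.8468697 units
Stage 2: 77 mL/hr × 8.2 hr = 631.4 mL → 631.4 mL × 0.02199662 units/mL = 13.88866 units
Stage 3: 35 mL/hr × 8.1 hr = 283.5 mL → 283.5 mL × 0.02199662 units/mL = 6.236041 units
Total = 0.8468697 + 13.88866 + 6.236041 = 20.97157 units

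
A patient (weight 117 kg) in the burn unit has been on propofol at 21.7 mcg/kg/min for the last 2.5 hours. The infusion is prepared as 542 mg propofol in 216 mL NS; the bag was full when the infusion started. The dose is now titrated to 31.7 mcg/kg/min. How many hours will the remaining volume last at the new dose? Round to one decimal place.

0.7 hours

Initial rate:
Dose = 21.7 mcg/kg/min × 117 kg = 2538.9 mcg/min
2538.9 mcg/min × 60 min/hr = 152334 mcg/hr
Concentration = 542 mg ÷ 216 mL = 2.509259 mg/mL = 2509.259 mcg/mL
Rate = 152334 mcg/hr ÷ 2509.259 mcg/mL = 60.70875 mL/hr
Volume infused so far = 60.70875 mL/hr × 2.5 hr = 151.7719 mL
Volume remaining = 216 − 151.7719 = 64.22812 mL
New rate:
Dose = 31.7 mcg/kg/min × 117 kg = 3708.9 mcg/min
3708.9 mcg/min × 60 min/hr = 222534 mcg/hr
Rate = 222534 mcg/hr ÷ 2509.259 mcg/mL = 88.68514 mL/hr
Time remaining = 64.22812 mL ÷ 88.68514 mL/hr = 0.7242264 hr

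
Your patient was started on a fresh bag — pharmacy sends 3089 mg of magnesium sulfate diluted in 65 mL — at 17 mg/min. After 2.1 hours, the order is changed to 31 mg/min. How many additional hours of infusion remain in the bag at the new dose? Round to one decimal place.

0.5 hours

Initial rate:
17 mg/min × 60 min/hr = 1020 mg/hr
Concentration = 3089 mg ÷ 65 mL = 47.52308 mg/mL
Rate = 1020 mg/hr ÷ 47.52308 mg/mL = 21.46326 mL/hr
Volume infused so far = 21.46326 mL/hr × 2.1 hr = 45.07284 mL
Volume remaining = 65 − 45.07284 = 19.92716 mL
New rate:
31 mg/min × 60 min/hr = 1860 mg/hr
Rate = 1860 mg/hr ÷ 47.52308 mg/mL = 39.13888 mL/hr
Time remaining = 19.92716 mL ÷ 39.13888 mL/hr = 0.5091398 hr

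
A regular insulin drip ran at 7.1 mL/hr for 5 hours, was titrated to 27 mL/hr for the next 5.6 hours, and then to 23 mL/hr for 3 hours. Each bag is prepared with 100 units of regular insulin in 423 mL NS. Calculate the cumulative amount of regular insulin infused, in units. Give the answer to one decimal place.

Concentration = 100 units ÷ 423 mL = 0.2364066 units/mL
Stage 1: 7.1 mL/hr × 5 hr = 35.5 mL → 35.5 mL × 0.2364066 units/mL = 8.392435 units
Stage 2: 27 mL/hr × 5.6 hr = 151.2 mL → 151.2 mL × 0.2364066 units/mL = 35.74468 units
Stage 3: 23 mL/hr × 3 hr = 69 mL → 69 mL × 0.2364066 units/mL = 16.31206 units
Total = 8.392435 + 35.74468 + 16.31206 = 60.44917 units

60.4 units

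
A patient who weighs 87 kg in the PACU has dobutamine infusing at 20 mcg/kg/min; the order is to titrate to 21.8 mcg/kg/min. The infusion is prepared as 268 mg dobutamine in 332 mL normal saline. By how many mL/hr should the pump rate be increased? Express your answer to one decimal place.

At the current dose:
Dose = 20 mcg/kg/min × 87 kg = 1740 mcg/min
1740 mcg/min × 60 min/hr = 104400 mcg/hr
Concentration = 268 mg ÷ 332 mL = 0.8072289 mg/mL = 807.2289 mcg/mL
Rate = 104400 mcg/hr ÷ 807.2289 mcg/mL = 129.3313 mL/hr
At the new dose:
Dose = 21.8 mcg/kg/min × 87 kg = 1896.6 mcg/min
1896.6 mcg/min × 60 min/hr = 113796 mcg/hr
Rate = 113796 mcg/hr ÷ 807.2289 mcg/mL = 140.9712 mL/hr
Change = 140.9712 − 129.3313 = 11.63982 mL/hr → 11.63982 mL/hr increase

11.6 mL/hr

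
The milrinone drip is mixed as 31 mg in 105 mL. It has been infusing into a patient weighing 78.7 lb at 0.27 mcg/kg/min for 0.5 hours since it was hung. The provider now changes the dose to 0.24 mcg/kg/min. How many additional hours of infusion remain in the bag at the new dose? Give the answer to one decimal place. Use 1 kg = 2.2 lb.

59.6 hours

Initial rate:
Weight = 78.7 lb ÷ 2.2 lb/kg = 35.77273 kg
Dose = 0.27 mcg/kg/min × 35.77273 kg = 9.658636 mcg/min
9.658636 mcg/min × 60 min/hr = 579.5182 mcg/hr
Concentration = 31 mg ÷ 105 mL = 0.2952381 mg/mL = 295.2381 mcg/mL
Rate = 579.5182 mcg/hr ÷ 295.2381 mcg/mL = 1.962884 mL/hr
Volume infused so far = 1.962884 mL/hr × 0.5 hr = 0.9814421 mL
Volume remaining = 105 − 0.9814421 = 104.0186 mL
New rate:
Dose = 0.24 mcg/kg/min × 35.77273 kg = 8.585455 mcg/min
8.585455 mcg/min × 60 min/hr = 515.1273 mcg/hr
Rate = 515.1273 mcg/hr ÷ 295.2381 mcg/mL = 1.744786 mL/hr
Time remaining = 104.0186 mL ÷ 1.744786 mL/hr = 59.6168 hr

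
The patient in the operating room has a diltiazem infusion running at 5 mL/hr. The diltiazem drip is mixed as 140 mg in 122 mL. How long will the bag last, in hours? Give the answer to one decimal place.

24.4 hours

Duration = 122 mL ÷ 5 mL/hr = 24.4 hr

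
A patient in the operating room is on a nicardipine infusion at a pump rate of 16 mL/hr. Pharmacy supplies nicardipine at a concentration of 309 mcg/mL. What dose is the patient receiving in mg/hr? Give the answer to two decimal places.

4.94 mg/hr

Concentration = 309 mcg/mL = 0.309 mg/mL
Drug rate = 16 mL/hr × 0.309 mg/mL = 4.944 mg/hr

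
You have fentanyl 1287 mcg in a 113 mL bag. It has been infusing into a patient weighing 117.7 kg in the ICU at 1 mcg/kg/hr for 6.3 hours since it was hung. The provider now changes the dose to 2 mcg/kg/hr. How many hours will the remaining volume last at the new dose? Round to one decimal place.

Initial rate:
Dose = 1 mcg/kg/hr × 117.7 kg = 117.7 mcg/hr
Concentration = 1287 mcg ÷ 113 mL = 11.38938 mcg/mL
Rate = 117.7 mcg/hr ÷ 11.38938 mcg/mL = 10.33419 mL/hr
Volume infused so far = 10.33419 mL/hr × 6.3 hr = 65.10538 mL
Volume remaining = 113 − 65.10538 = 47.89462 mL
New rate:
Dose = 2 mcg/kg/hr × 117.7 kg = 235.4 mcg/hr
Rate = 235.4 mcg/hr ÷ 11.38938 mcg/mL = 20.66838 mL/hr
Time remaining = 47.89462 mL ÷ 20.66838 mL/hr = 2.31729 hr

2.3 hours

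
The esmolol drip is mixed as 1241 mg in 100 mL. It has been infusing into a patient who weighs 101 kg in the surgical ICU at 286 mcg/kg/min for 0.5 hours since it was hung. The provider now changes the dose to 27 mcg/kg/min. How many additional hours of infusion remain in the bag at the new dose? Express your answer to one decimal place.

Initial rate:
Dose = 286 mcg/kg/min × 101 kg = 28886 mcg/min
28886 mcg/min × 60 min/hr = 1733160 mcg/hr
Concentration = 1241 mg ÷ 100 mL = 12.41 mg/mL = 12410 mcg/mL
Rate = 1733160 mcg/hr ÷ 12410 mcg/mL = 139.6583 mL/hr
Volume infused so far = 139.6583 mL/hr × 0.5 hr = 69.82917 mL
Volume remaining = 100 − 69.82917 = 30.17083 mL
New rate:
Dose = 27 mcg/kg/min × 101 kg = 2727 mcg/min
2727 mcg/min × 60 min/hr = 163620 mcg/hr
Rate = 163620 mcg/hr ÷ 12410 mcg/mL = 13.18453 mL/hr
Time remaining = 30.17083 mL ÷ 13.18453 mL/hr = 2.288351 hr

2.3 hours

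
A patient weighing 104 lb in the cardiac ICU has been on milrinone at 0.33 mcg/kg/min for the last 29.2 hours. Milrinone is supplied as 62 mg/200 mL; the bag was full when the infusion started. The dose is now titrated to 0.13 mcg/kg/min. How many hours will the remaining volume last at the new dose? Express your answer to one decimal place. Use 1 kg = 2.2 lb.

Initial rate:
Weight = 104 lb ÷ 2.2 lb/kg = 47.27273 kg
Dose = 0.33 mcg/kg/min × 47.27273 kg = 15.6 mcg/min
15.6 mcg/min × 60 min/hr = 936 mcg/hr
Concentration = 62 mg ÷ 200 mL = 0.31 mg/mL = 310 mcg/mL
Rate = 936 mcg/hr ÷ 310 mcg/mL = 3.019355 mL/hr
Volume infused so far = 3.019355 mL/hr × 29.2 hr = 88.16516 mL
Volume remaining = 200 − 88.16516 = 111.8348 mL
New rate:
Dose = 0.13 mcg/kg/min × 47.27273 kg = 6.145455 mcg/min
6.145455 mcg/min × 60 min/hr = 368.7273 mcg/hr
Rate = 368.7273 mcg/hr ÷ 310 mcg/mL = 1.189443 mL/hr
Time remaining = 111.8348 mL ÷ 1.189443 mL/hr = 94.02288 hr

94.0 hours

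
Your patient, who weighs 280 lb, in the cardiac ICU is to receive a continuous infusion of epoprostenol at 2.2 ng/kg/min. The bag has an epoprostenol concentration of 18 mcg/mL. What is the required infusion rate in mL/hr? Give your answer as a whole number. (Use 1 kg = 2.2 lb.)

Weight = 280 lb ÷ 2.2 lb/kg = 127.2727 kg
Dose = 2.2 ng/kg/min × 127.2727 kg = 280 ng/min
280 ng/min × 60 min/hr = 16800 ng/hr
Concentration = 18 mcg/mL = 18000 ng/mL
Rate = 16800 ng/hr ÷ 18000 ng/mL = 0.9333333 mL/hr

1 mL/hr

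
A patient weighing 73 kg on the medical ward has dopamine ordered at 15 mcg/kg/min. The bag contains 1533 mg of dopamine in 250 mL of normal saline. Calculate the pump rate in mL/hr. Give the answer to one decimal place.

10.7 mL/hr

Dose = 15 mcg/kg/min × 73 kg = 1095 mcg/min
1095 mcg/min × 60 min/hr = 65700 mcg/hr
Concentration = 1533 mg ÷ 250 mL = 6.132 mg/mL = 6132 mcg/mL
Rate = 65700 mcg/hr ÷ 6132 mcg/mL = 10.71429 mL/hr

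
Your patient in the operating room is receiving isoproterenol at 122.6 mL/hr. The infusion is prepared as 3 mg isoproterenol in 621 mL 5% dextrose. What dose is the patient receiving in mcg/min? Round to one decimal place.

9.9 mcg/min

Concentration = 3 mg ÷ 621 mL = 0.004830918 mg/mL = 4.830918 mcg/mL
Drug rate = 122.6 mL/hr × 4.830918 mcg/mL = 592.2705 mcg/hr
592.2705 mcg/hr ÷ 60 min/hr = 9.871176 mcg/min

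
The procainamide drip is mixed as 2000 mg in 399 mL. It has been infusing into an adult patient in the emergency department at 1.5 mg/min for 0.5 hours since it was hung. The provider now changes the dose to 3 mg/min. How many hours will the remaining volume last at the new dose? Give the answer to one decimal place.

Initial rate:
1.5 mg/min × 60 min/hr = 90 mg/hr
Concentration = 2000 mg ÷ 399 mL = 5.012531 mg/mL
Rate = 90 mg/hr ÷ 5.012531 mg/mL = 17.955 mL/hr
Volume infused so far = 17.955 mL/hr × 0.5 hr = 8.9775 mL
Volume remaining = 399 − 8.9775 = 390.0225 mL
New rate:
3 mg/min × 60 min/hr = 180 mg/hr
Rate = 180 mg/hr ÷ 5.012531 mg/mL = 35.91 mL/hr
Time remaining = 390.0225 mL ÷ 35.91 mL/hr = 10.86111 hr

10.9 hours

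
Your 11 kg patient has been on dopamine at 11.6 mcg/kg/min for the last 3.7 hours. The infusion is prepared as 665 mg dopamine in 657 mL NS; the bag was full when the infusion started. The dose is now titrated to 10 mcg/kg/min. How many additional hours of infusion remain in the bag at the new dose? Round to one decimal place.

Initial rate:
Dose = 11.6 mcg/kg/min × 11 kg = 127.6 mcg/min
127.6 mcg/min × 60 min/hr = 7656 mcg/hr
Concentration = 665 mg ÷ 657 mL = 1.012177 mg/mL = 1012.177 mcg/mL
Rate = 7656 mcg/hr ÷ 1012.177 mcg/mL = 7.563898 mL/hr
Volume infused so far = 7.563898 mL/hr × 3.7 hr = 27.98642 mL
Volume remaining = 657 − 27.98642 = 629.0136 mL
New rate:
Dose = 10 mcg/kg/min × 11 kg = 110 mcg/min
110 mcg/min × 60 min/hr = 6600 mcg/hr
Rate = 6600 mcg/hr ÷ 1012.177 mcg/mL = 6.520602 mL/hr
Time remaining = 629.0136 mL ÷ 6.520602 mL/hr = 96.46558 hr

96.5 hours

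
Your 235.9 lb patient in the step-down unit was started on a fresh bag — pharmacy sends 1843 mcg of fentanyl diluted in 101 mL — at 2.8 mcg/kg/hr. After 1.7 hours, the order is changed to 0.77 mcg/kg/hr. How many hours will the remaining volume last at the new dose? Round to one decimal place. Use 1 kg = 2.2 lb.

Initial rate:
Weight = 235.9 lb ÷ 2.2 lb/kg = 107.2273 kg
Dose = 2.8 mcg/kg/hr × 107.2273 kg = 300.2364 mcg/hr
Concentration = 1843 mcg ÷ 101 mL = 18.24752 mcg/mL
Rate = 300.2364 mcg/hr ÷ 18.24752 mcg/mL = 16.45354 mL/hr
Volume infused so far = 16.45354 mL/hr × 1.7 hr = 27.97102 mL
Volume remaining = 101 − 27.97102 = 73.02898 mL
New rate:
Dose = 0.77 mcg/kg/hr × 107.2273 kg = 82.565 mcg/hr
Rate = 82.565 mcg/hr ÷ 18.24752 mcg/mL = 4.524723 mL/hr
Time remaining = 73.02898 mL ÷ 4.524723 mL/hr = 16.13999 hr

16.1 hours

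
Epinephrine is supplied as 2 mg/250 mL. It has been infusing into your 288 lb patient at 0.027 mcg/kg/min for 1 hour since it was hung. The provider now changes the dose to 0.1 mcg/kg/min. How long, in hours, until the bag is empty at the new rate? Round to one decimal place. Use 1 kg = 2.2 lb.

2.3 hours

Initial rate:
Weight = 288 lb ÷ 2.2 lb/kg = 130.9091 kg
Dose = 0.027 mcg/kg/min × 130.9091 kg = 3.534545 mcg/min
3.534545 mcg/min × 60 min/hr = 212.0727 mcg/hr
Concentration = 2 mg ÷ 250 mL = 0.008 mg/mL = 8 mcg/mL
Rate = 212.0727 mcg/hr ÷ 8 mcg/mL = 26.50909 mL/hr
Volume infused so far = 26.50909 mL/hr × 1 hr = 26.50909 mL
Volume remaining = 250 − 26.50909 = 223.4909 mL
New rate:
Dose = 0.1 mcg/kg/min × 130.9091 kg = 13.09091 mcg/min
13.09091 mcg/min × 60 min/hr = 785.4545 mcg/hr
Rate = 785.4545 mcg/hr ÷ 8 mcg/mL = 98.18182 mL/hr
Time remaining = 223.4909 mL ÷ 98.18182 mL/hr = 2.276296 hr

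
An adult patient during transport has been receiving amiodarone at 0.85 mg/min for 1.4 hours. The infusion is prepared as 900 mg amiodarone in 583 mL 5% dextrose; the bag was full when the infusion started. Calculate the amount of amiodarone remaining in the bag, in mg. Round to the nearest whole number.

829 mg

0.85 mg/min × 60 min/hr = 51 mg/hr
Concentration = 900 mg ÷ 583 mL = 1.543739 mg/mL
Rate = 51 mg/hr ÷ 1.543739 mg/mL = 33.03667 mL/hr
Volume infused = 33.03667 mL/hr × 1.4 hr = 46.25133 mL
Volume remaining = 583 − 46.25133 = 536.7487 mL
Drug remaining = 536.7487 mL × 1.543739 mg/mL = 828.6 mg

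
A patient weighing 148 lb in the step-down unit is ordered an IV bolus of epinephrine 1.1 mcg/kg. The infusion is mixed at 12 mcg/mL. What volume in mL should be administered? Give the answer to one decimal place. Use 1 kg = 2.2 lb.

Weight = 148 lb ÷ 2.2 lb/kg = 67.27273 kg
Dose = 1.1 mcg/kg × 67.27273 kg = 74 mcg
Volume = 74 mcg ÷ 12 mcg/mL = 6.166667 mL

6.2 mL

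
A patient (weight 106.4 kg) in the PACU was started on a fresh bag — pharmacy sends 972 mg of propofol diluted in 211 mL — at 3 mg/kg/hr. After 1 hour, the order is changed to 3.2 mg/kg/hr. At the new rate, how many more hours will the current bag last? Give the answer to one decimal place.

Initial rate:
Dose = 3 mg/kg/hr × 106.4 kg = 319.2 mg/hr
Concentration = 972 mg ÷ 211 mL = 4.606635 mg/mL
Rate = 319.2 mg/hr ÷ 4.606635 mg/mL = 69.29136 mL/hr
Volume infused so far = 69.29136 mL/hr × 1 hr = 69.29136 mL
Volume remaining = 211 − 69.29136 = 141.7086 mL
New rate:
Dose = 3.2 mg/kg/hr × 106.4 kg = 340.48 mg/hr
Rate = 340.48 mg/hr ÷ 4.606635 mg/mL = 73.91078 mL/hr
Time remaining = 141.7086 mL ÷ 73.91078 mL/hr = 1.917293 hr

1.9 hours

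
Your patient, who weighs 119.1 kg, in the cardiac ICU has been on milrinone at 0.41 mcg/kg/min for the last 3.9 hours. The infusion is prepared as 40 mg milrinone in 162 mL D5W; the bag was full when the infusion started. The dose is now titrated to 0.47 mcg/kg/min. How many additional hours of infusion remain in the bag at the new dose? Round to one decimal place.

8.5 hours

Initial rate:
Dose = 0.41 mcg/kg/min × 119.1 kg = 48.831 mcg/min
48.831 mcg/min × 60 min/hr = 2929.86 mcg/hr
Concentration = 40 mg ÷ 162 mL = 0.2469136 mg/mL = 246.9136 mcg/mL
Rate = 2929.86 mcg/hr ÷ 246.9136 mcg/mL = 11.86593 mL/hr
Volume infused so far = 11.86593 mL/hr × 3.9 hr = 46.27714 mL
Volume remaining = 162 − 46.27714 = 115.7229 mL
New rate:
Dose = 0.47 mcg/kg/min × 119.1 kg = 55.977 mcg/min
55.977 mcg/min × 60 min/hr = 3358.62 mcg/hr
Rate = 3358.62 mcg/hr ÷ 246.9136 mcg/mL = 13.60241 mL/hr
Time remaining = 115.7229 mL ÷ 13.60241 mL/hr = 8.507526 hr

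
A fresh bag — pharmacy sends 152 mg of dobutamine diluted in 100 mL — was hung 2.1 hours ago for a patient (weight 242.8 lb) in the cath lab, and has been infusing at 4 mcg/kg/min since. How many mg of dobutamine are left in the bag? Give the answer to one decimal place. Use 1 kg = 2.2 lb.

Weight = 242.8 lb ÷ 2.2 lb/kg = 110.3636 kg
Dose = 4 mcg/kg/min × 110.3636 kg = 441.4545 mcg/min
441.4545 mcg/min × 60 min/hr = 26487.27 mcg/hr
Concentration = 152 mg ÷ 100 mL = 1.52 mg/mL = 1520 mcg/mL
Rate = 26487.27 mcg/hr ÷ 1520 mcg/mL = 17.42584 mL/hr
Volume infused = 17.42584 mL/hr × 2.1 hr = 36.59426 mL
Volume remaining = 100 − 36.59426 = 63.40574 mL
Drug remaining = 63.40574 mL × 1520 mcg/mL = 96376.73 mcg = 96.37673 mg

96.4 mg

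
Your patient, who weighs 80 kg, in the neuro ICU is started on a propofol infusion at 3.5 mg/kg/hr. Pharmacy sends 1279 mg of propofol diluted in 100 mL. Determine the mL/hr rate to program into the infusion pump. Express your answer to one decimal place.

Dose = 3.5 mg/kg/hr × 80 kg = 280 mg/hr
Concentration = 1279 mg ÷ 100 mL = 12.79 mg/mL
Rate = 280 mg/hr ÷ 12.79 mg/mL = 21.8921 mL/hr

21.9 mL/hr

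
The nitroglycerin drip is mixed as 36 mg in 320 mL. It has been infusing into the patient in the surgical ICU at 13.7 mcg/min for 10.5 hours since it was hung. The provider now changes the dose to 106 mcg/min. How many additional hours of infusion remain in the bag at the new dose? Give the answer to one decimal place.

Initial rate:
13.7 mcg/min × 60 min/hr = 822 mcg/hr
Concentration = 36 mg ÷ 320 mL = 0.1125 mg/mL = 112.5 mcg/mL
Rate = 822 mcg/hr ÷ 112.5 mcg/mL = 7.306667 mL/hr
Volume infused so far = 7.306667 mL/hr × 10.5 hr = 76.72 mL
Volume remaining = 320 − 76.72 = 243.28 mL
New rate:
106 mcg/min × 60 min/hr = 6360 mcg/hr
Rate = 6360 mcg/hr ÷ 112.5 mcg/mL = 56.53333 mL/hr
Time remaining = 243.28 mL ÷ 56.53333 mL/hr = 4.303302 hr

4.3 hours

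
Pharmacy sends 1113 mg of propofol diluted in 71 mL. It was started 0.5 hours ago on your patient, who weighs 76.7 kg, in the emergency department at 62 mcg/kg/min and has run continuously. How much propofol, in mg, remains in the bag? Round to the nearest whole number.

970 mg

Dose = 62 mcg/kg/min × 76.7 kg = 4755.4 mcg/min
4755.4 mcg/min × 60 min/hr = 285324 mcg/hr
Concentration = 1113 mg ÷ 71 mL = 15.67606 mg/mL = 15676.06 mcg/mL
Rate = 285324 mcg/hr ÷ 15676.06 mcg/mL = 18.20126 mL/hr
Volume infused = 18.20126 mL/hr × 0.5 hr = 9.100631 mL
Volume remaining = 71 − 9.100631 = 61.89937 mL
Drug remaining = 61.89937 mL × 15676.06 mcg/mL = 970338 mcg = 970.338 mg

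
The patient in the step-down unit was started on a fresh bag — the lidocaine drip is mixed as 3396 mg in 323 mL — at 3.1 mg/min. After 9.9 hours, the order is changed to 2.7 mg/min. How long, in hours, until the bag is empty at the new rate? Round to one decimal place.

Initial rate:
3.1 mg/min × 60 min/hr = 186 mg/hr
Concentration = 3396 mg ÷ 323 mL = 10.51393 mg/mL
Rate = 186 mg/hr ÷ 10.51393 mg/mL = 17.69081 mL/hr
Volume infused so far = 17.69081 mL/hr × 9.9 hr = 175.139 mL
Volume remaining = 323 − 175.139 = 147.861 mL
New rate:
2.7 mg/min × 60 min/hr = 162 mg/hr
Rate = 162 mg/hr ÷ 10.51393 mg/mL = 15.40813 mL/hr
Time remaining = 147.861 mL ÷ 15.40813 mL/hr = 9.596296 hr

9.6 hours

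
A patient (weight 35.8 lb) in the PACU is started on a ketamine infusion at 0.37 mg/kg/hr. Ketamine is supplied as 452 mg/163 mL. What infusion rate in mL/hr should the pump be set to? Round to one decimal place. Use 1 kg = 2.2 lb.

2.2 mL/hr

Weight = 35.8 lb ÷ 2.2 lb/kg = 16.27273 kg
Dose = 0.37 mg/kg/hr × 16.27273 kg = 6.020909 mg/hr
Concentration = 452 mg ÷ 163 mL = 2.773006 mg/mL
Rate = 6.020909 mg/hr ÷ 2.773006 mg/mL = 2.171257 mL/hr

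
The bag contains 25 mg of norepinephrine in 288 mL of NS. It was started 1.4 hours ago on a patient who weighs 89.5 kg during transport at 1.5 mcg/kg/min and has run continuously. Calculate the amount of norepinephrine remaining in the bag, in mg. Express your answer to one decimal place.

13.7 mg

Dose = 1.5 mcg/kg/min × 89.5 kg = 134.25 mcg/min
134.25 mcg/min × 60 min/hr = 8055 mcg/hr
Concentration = 25 mg ÷ 288 mL = 0.08680556 mg/mL = 86.80556 mcg/mL
Rate = 8055 mcg/hr ÷ 86.80556 mcg/mL = 92.7936 mL/hr
Volume infused = 92.7936 mL/hr × 1.4 hr = 129.911 mL
Volume remaining = 288 − 129.911 = 158.089 mL
Drug remaining = 158.089 mL × 86.80556 mcg/mL = 13723 mcg = 13.723 mg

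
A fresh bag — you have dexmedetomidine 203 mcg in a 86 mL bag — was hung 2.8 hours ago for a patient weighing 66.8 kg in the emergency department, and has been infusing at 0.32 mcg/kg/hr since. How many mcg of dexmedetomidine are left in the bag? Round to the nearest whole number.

143 mcg

Dose = 0.32 mcg/kg/hr × 66.8 kg = 21.376 mcg/hr
Concentration = 203 mcg ÷ 86 mL = 2.360465 mcg/mL
Rate = 21.376 mcg/hr ÷ 2.360465 mcg/mL = 9.055842 mL/hr
Volume infused = 9.055842 mL/hr × 2.8 hr = 25.35636 mL
Volume remaining = 86 − 25.35636 = 60.64364 mL
Drug remaining = 60.64364 mL × 2.360465 mcg/mL = 143.1472 mcg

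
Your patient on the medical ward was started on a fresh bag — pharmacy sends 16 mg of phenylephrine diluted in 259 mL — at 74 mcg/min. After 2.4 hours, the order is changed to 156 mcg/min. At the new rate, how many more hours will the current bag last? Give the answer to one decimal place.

Initial rate:
74 mcg/min × 60 min/hr = 4440 mcg/hr
Concentration = 16 mg ÷ 259 mL = 0.06177606 mg/mL = 61.77606 mcg/mL
Rate = 4440 mcg/hr ÷ 61.77606 mcg/mL = 71.8725 mL/hr
Volume infused so far = 71.8725 mL/hr × 2.4 hr = 172.494 mL
Volume remaining = 259 − 172.494 = 86.506 mL
New rate:
156 mcg/min × 60 min/hr = 9360 mcg/hr
Rate = 9360 mcg/hr ÷ 61.77606 mcg/mL = 151.515 mL/hr
Time remaining = 86.506 mL ÷ 151.515 mL/hr = 0.5709402 hr

0.6 hours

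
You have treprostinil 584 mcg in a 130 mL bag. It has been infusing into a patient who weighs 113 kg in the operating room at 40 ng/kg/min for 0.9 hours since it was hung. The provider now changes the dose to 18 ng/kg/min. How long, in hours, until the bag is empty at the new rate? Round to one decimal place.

Initial rate:
Dose = 40 ng/kg/min × 113 kg = 4520 ng/min
4520 ng/min × 60 min/hr = 271200 ng/hr
Concentration = 584 mcg ÷ 130 mL = 4.492308 mcg/mL = 4492.308 ng/mL
Rate = 271200 ng/hr ÷ 4492.308 ng/mL = 60.36986 mL/hr
Volume infused so far = 60.36986 mL/hr × 0.9 hr = 54.33288 mL
Volume remaining = 130 − 54.33288 = 75.66712 mL
New rate:
Dose = 18 ng/kg/min × 113 kg = 2034 ng/min
2034 ng/min × 60 min/hr = 122040 ng/hr
Rate = 122040 ng/hr ÷ 4492.308 ng/mL = 27.16644 mL/hr
Time remaining = 75.66712 mL ÷ 27.16644 mL/hr = 2.785316 hr

2.8 hours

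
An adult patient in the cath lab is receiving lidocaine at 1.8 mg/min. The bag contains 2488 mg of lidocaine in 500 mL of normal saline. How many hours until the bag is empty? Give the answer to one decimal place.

1.8 mg/min × 60 min/hr = 108 mg/hr
Concentration = 2488 mg ÷ 500 mL = 4.976 mg/mL
Rate = 108 mg/hr ÷ 4.976 mg/mL = 21.70418 mL/hr
Duration = 500 mL ÷ 21.70418 mL/hr = 23.03704 hr

23.0 hours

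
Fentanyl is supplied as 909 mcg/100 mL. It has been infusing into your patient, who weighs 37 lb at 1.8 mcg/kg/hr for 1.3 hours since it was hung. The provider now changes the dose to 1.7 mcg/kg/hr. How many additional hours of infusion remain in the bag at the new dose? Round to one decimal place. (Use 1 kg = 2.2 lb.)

Initial rate:
Weight = 37 lb ÷ 2.2 lb/kg = 16.81818 kg
Dose = 1.8 mcg/kg/hr × 16.81818 kg = 30.27273 mcg/hr
Concentration = 909 mcg ÷ 100 mL = 9.09 mcg/mL
Rate = 30.27273 mcg/hr ÷ 9.09 mcg/mL = 3.330333 mL/hr
Volume infused so far = 3.330333 mL/hr × 1.3 hr = 4.329433 mL
Volume remaining = 100 − 4.329433 = 95.67057 mL
New rate:
Dose = 1.7 mcg/kg/hr × 16.81818 kg = 28.59091 mcg/hr
Rate = 28.59091 mcg/hr ÷ 9.09 mcg/mL = 3.145315 mL/hr
Time remaining = 95.67057 mL ÷ 3.145315 mL/hr = 30.41685 hr

30.4 hours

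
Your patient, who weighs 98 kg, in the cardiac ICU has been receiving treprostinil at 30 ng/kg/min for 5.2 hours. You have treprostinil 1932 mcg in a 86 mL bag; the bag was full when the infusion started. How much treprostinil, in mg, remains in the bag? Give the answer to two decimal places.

1.01 mg

Dose = 30 ng/kg/min × 98 kg = 2940 ng/min
2940 ng/min × 60 min/hr = 176400 ng/hr
Concentration = 1932 mcg ÷ 86 mL = 22.46512 mcg/mL = 22465.12 ng/mL
Rate = 176400 ng/hr ÷ 22465.12 ng/mL = 7.852174 mL/hr
Volume infused = 7.852174 mL/hr × 5.2 hr = 40.8313 mL
Volume remaining = 86 − 40.8313 = 45.1687 mL
Drug remaining = 45.1687 mL × 22465.12 ng/mL = 1014720 ng = 1.01472 mg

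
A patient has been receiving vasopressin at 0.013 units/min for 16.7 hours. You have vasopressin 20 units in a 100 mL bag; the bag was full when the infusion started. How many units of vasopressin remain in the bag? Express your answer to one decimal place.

0.013 units/min × 60 min/hr = 0.78 units/hr
Concentration = 20 units ÷ 100 mL = 0.2 units/mL
Rate = 0.78 units/hr ÷ 0.2 units/mL = 3.9 mL/hr
Volume infused = 3.9 mL/hr × 16.7 hr = 65.13 mL
Volume remaining = 100 − 65.13 = 34.87 mL
Drug remaining = 34.87 mL × 0.2 units/mL = 6.974 units

7.0 units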